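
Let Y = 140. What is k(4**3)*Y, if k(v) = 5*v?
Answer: 44800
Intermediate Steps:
k(4**3)*Y = (5*4**3)*140 = (5*64)*140 = 320*140 = 44800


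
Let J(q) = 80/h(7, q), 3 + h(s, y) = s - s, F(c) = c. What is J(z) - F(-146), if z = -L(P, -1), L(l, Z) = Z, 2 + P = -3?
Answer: 358/3 ≈ 119.33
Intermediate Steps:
P = -5 (P = -2 - 3 = -5)
h(s, y) = -3 (h(s, y) = -3 + (s - s) = -3 + 0 = -3)
z = 1 (z = -1*(-1) = 1)
J(q) = -80/3 (J(q) = 80/(-3) = 80*(-1/3) = -80/3)
J(z) - F(-146) = -80/3 - 1*(-146) = -80/3 + 146 = 358/3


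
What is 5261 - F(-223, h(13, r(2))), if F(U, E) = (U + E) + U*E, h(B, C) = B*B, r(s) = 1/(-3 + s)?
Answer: 43002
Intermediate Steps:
h(B, C) = B²
F(U, E) = E + U + E*U (F(U, E) = (E + U) + E*U = E + U + E*U)
5261 - F(-223, h(13, r(2))) = 5261 - (13² - 223 + 13²*(-223)) = 5261 - (169 - 223 + 169*(-223)) = 5261 - (169 - 223 - 37687) = 5261 - 1*(-37741) = 5261 + 37741 = 43002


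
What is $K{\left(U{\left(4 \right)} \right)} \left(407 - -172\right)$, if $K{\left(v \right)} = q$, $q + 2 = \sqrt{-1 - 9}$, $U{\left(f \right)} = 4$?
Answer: $-1158 + 579 i \sqrt{10} \approx -1158.0 + 1831.0 i$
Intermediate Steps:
$q = -2 + i \sqrt{10}$ ($q = -2 + \sqrt{-1 - 9} = -2 + \sqrt{-10} = -2 + i \sqrt{10} \approx -2.0 + 3.1623 i$)
$K{\left(v \right)} = -2 + i \sqrt{10}$
$K{\left(U{\left(4 \right)} \right)} \left(407 - -172\right) = \left(-2 + i \sqrt{10}\right) \left(407 - -172\right) = \left(-2 + i \sqrt{10}\right) \left(407 + 172\right) = \left(-2 + i \sqrt{10}\right) 579 = -1158 + 579 i \sqrt{10}$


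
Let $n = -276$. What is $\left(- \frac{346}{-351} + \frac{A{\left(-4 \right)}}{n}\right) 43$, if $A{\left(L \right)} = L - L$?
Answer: $\frac{14878}{351} \approx 42.387$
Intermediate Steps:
$A{\left(L \right)} = 0$
$\left(- \frac{346}{-351} + \frac{A{\left(-4 \right)}}{n}\right) 43 = \left(- \frac{346}{-351} + \frac{0}{-276}\right) 43 = \left(\left(-346\right) \left(- \frac{1}{351}\right) + 0 \left(- \frac{1}{276}\right)\right) 43 = \left(\frac{346}{351} + 0\right) 43 = \frac{346}{351} \cdot 43 = \frac{14878}{351}$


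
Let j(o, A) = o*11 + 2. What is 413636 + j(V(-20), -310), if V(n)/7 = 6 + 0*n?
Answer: 414100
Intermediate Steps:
V(n) = 42 (V(n) = 7*(6 + 0*n) = 7*(6 + 0) = 7*6 = 42)
j(o, A) = 2 + 11*o (j(o, A) = 11*o + 2 = 2 + 11*o)
413636 + j(V(-20), -310) = 413636 + (2 + 11*42) = 413636 + (2 + 462) = 413636 + 464 = 414100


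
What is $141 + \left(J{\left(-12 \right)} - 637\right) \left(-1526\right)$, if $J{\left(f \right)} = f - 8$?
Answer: $1002723$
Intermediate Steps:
$J{\left(f \right)} = -8 + f$ ($J{\left(f \right)} = f - 8 = -8 + f$)
$141 + \left(J{\left(-12 \right)} - 637\right) \left(-1526\right) = 141 + \left(\left(-8 - 12\right) - 637\right) \left(-1526\right) = 141 + \left(-20 - 637\right) \left(-1526\right) = 141 - -1002582 = 141 + 1002582 = 1002723$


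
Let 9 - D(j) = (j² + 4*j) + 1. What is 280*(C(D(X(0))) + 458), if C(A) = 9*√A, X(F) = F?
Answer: 128240 + 5040*√2 ≈ 1.3537e+5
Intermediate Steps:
D(j) = 8 - j² - 4*j (D(j) = 9 - ((j² + 4*j) + 1) = 9 - (1 + j² + 4*j) = 9 + (-1 - j² - 4*j) = 8 - j² - 4*j)
280*(C(D(X(0))) + 458) = 280*(9*√(8 - 1*0² - 4*0) + 458) = 280*(9*√(8 - 1*0 + 0) + 458) = 280*(9*√(8 + 0 + 0) + 458) = 280*(9*√8 + 458) = 280*(9*(2*√2) + 458) = 280*(18*√2 + 458) = 280*(458 + 18*√2) = 128240 + 5040*√2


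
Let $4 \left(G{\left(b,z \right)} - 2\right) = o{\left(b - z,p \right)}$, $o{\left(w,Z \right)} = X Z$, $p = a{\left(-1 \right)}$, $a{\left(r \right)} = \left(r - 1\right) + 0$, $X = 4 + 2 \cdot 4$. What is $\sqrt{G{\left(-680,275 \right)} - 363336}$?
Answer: $2 i \sqrt{90835} \approx 602.78 i$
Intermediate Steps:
$X = 12$ ($X = 4 + 8 = 12$)
$a{\left(r \right)} = -1 + r$ ($a{\left(r \right)} = \left(-1 + r\right) + 0 = -1 + r$)
$p = -2$ ($p = -1 - 1 = -2$)
$o{\left(w,Z \right)} = 12 Z$
$G{\left(b,z \right)} = -4$ ($G{\left(b,z \right)} = 2 + \frac{12 \left(-2\right)}{4} = 2 + \frac{1}{4} \left(-24\right) = 2 - 6 = -4$)
$\sqrt{G{\left(-680,275 \right)} - 363336} = \sqrt{-4 - 363336} = \sqrt{-363340} = 2 i \sqrt{90835}$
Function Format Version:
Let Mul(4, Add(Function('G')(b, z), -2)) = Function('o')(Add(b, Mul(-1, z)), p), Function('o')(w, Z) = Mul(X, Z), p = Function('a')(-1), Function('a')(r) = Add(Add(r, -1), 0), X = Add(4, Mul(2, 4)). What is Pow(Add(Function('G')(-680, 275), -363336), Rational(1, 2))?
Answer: Mul(2, I, Pow(90835, Rational(1, 2))) ≈ Mul(602.78, I)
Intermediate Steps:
X = 12 (X = Add(4, 8) = 12)
Function('a')(r) = Add(-1, r) (Function('a')(r) = Add(Add(-1, r), 0) = Add(-1, r))
p = -2 (p = Add(-1, -1) = -2)
Function('o')(w, Z) = Mul(12, Z)
Function('G')(b, z) = -4 (Function('G')(b, z) = Add(2, Mul(Rational(1, 4), Mul(12, -2))) = Add(2, Mul(Rational(1, 4), -24)) = Add(2, -6) = -4)
Pow(Add(Function('G')(-680, 275), -363336), Rational(1, 2)) = Pow(Add(-4, -363336), Rational(1, 2)) = Pow(-363340, Rational(1, 2)) = Mul(2, I, Pow(90835, Rational(1, 2)))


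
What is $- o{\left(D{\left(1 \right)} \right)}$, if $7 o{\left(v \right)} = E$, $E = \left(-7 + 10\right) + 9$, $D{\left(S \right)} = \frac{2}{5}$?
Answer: $- \frac{12}{7} \approx -1.7143$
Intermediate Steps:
$D{\left(S \right)} = \frac{2}{5}$ ($D{\left(S \right)} = 2 \cdot \frac{1}{5} = \frac{2}{5}$)
$E = 12$ ($E = 3 + 9 = 12$)
$o{\left(v \right)} = \frac{12}{7}$ ($o{\left(v \right)} = \frac{1}{7} \cdot 12 = \frac{12}{7}$)
$- o{\left(D{\left(1 \right)} \right)} = \left(-1\right) \frac{12}{7} = - \frac{12}{7}$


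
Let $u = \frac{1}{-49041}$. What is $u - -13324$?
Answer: $\frac{653422283}{49041} \approx 13324.0$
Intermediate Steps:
$u = - \frac{1}{49041} \approx -2.0391 \cdot 10^{-5}$
$u - -13324 = - \frac{1}{49041} - -13324 = - \frac{1}{49041} + 13324 = \frac{653422283}{49041}$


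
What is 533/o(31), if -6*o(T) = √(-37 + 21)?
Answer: 1599*I/2 ≈ 799.5*I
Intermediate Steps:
o(T) = -2*I/3 (o(T) = -√(-37 + 21)/6 = -2*I/3)
533/o(31) = 533/((-2*I/3)) = 533*(3*I/2) = 1599*I/2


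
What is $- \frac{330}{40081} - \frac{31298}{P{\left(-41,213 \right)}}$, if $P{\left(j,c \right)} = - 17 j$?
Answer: $- \frac{1254685148}{27936457} \approx -44.912$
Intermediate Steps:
$- \frac{330}{40081} - \frac{31298}{P{\left(-41,213 \right)}} = - \frac{330}{40081} - \frac{31298}{\left(-17\right) \left(-41\right)} = \left(-330\right) \frac{1}{40081} - \frac{31298}{697} = - \frac{330}{40081} - \frac{31298}{697} = - \frac{1254685148}{27936457}$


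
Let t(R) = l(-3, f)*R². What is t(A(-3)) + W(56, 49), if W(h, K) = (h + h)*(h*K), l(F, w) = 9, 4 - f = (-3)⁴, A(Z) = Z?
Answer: 307409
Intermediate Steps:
f = -77 (f = 4 - 1*(-3)⁴ = 4 - 1*81 = 4 - 81 = -77)
t(R) = 9*R²
W(h, K) = 2*K*h² (W(h, K) = (2*h)*(K*h) = 2*K*h²)
t(A(-3)) + W(56, 49) = 9*(-3)² + 2*49*56² = 9*9 + 2*49*3136 = 81 + 307328 = 307409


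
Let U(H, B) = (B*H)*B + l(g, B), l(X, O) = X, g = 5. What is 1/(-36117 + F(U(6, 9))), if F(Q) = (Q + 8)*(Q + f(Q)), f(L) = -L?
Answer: -1/36117 ≈ -2.7688e-5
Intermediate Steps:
U(H, B) = 5 + H*B² (U(H, B) = (B*H)*B + 5 = H*B² + 5 = 5 + H*B²)
F(Q) = 0 (F(Q) = (Q + 8)*(Q - Q) = (8 + Q)*0 = 0)
1/(-36117 + F(U(6, 9))) = 1/(-36117 + 0) = 1/(-36117) = -1/36117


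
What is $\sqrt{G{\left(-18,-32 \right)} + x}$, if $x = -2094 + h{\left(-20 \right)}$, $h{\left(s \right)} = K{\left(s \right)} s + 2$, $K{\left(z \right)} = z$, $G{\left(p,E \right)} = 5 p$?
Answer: $9 i \sqrt{22} \approx 42.214 i$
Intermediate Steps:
$h{\left(s \right)} = 2 + s^{2}$ ($h{\left(s \right)} = s s + 2 = s^{2} + 2 = 2 + s^{2}$)
$x = -1692$ ($x = -2094 + \left(2 + \left(-20\right)^{2}\right) = -2094 + \left(2 + 400\right) = -2094 + 402 = -1692$)
$\sqrt{G{\left(-18,-32 \right)} + x} = \sqrt{5 \left(-18\right) - 1692} = \sqrt{-90 - 1692} = \sqrt{-1782} = 9 i \sqrt{22}$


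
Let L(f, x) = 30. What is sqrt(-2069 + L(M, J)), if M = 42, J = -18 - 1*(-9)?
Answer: I*sqrt(2039) ≈ 45.155*I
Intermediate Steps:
J = -9 (J = -18 + 9 = -9)
sqrt(-2069 + L(M, J)) = sqrt(-2069 + 30) = sqrt(-2039) = I*sqrt(2039)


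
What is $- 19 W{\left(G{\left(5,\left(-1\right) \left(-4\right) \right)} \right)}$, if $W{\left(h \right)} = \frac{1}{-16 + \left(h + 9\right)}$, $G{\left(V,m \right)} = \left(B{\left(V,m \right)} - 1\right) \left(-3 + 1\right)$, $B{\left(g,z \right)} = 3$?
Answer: $\frac{19}{11} \approx 1.7273$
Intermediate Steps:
$G{\left(V,m \right)} = -4$ ($G{\left(V,m \right)} = \left(3 - 1\right) \left(-3 + 1\right) = 2 \left(-2\right) = -4$)
$W{\left(h \right)} = \frac{1}{-7 + h}$ ($W{\left(h \right)} = \frac{1}{-16 + \left(9 + h\right)} = \frac{1}{-7 + h}$)
$- 19 W{\left(G{\left(5,\left(-1\right) \left(-4\right) \right)} \right)} = - \frac{19}{-7 - 4} = - \frac{19}{-11} = \left(-19\right) \left(- \frac{1}{11}\right) = \frac{19}{11}$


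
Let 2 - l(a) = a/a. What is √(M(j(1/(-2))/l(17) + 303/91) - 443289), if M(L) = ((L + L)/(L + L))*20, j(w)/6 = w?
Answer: I*√443269 ≈ 665.78*I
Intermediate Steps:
l(a) = 1 (l(a) = 2 - a/a = 2 - 1*1 = 2 - 1 = 1)
j(w) = 6*w
M(L) = 20 (M(L) = ((2*L)/((2*L)))*20 = ((2*L)*(1/(2*L)))*20 = 1*20 = 20)
√(M(j(1/(-2))/l(17) + 303/91) - 443289) = √(20 - 443289) = √(-443269) = I*√443269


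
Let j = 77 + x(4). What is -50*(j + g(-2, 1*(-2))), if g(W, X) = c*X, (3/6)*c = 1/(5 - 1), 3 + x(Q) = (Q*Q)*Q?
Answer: -6850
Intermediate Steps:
x(Q) = -3 + Q³ (x(Q) = -3 + (Q*Q)*Q = -3 + Q²*Q = -3 + Q³)
j = 138 (j = 77 + (-3 + 4³) = 77 + (-3 + 64) = 77 + 61 = 138)
c = ½ (c = 2/(5 - 1) = 2/4 = 2*(¼) = ½ ≈ 0.50000)
g(W, X) = X/2
-50*(j + g(-2, 1*(-2))) = -50*(138 + (1*(-2))/2) = -50*(138 + (½)*(-2)) = -50*(138 - 1) = -50*137 = -6850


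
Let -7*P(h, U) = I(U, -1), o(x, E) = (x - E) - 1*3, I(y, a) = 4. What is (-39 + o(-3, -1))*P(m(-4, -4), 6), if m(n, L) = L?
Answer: 176/7 ≈ 25.143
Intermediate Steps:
o(x, E) = -3 + x - E (o(x, E) = (x - E) - 3 = -3 + x - E)
P(h, U) = -4/7 (P(h, U) = -⅐*4 = -4/7)
(-39 + o(-3, -1))*P(m(-4, -4), 6) = (-39 + (-3 - 3 - 1*(-1)))*(-4/7) = (-39 + (-3 - 3 + 1))*(-4/7) = (-39 - 5)*(-4/7) = -44*(-4/7) = 176/7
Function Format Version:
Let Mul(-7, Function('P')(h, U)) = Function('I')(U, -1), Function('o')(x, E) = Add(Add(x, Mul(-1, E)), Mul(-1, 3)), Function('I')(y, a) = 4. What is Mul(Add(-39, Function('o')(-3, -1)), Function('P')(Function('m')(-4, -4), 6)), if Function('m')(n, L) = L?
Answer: Rational(176, 7) ≈ 25.143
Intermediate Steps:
Function('o')(x, E) = Add(-3, x, Mul(-1, E)) (Function('o')(x, E) = Add(Add(x, Mul(-1, E)), -3) = Add(-3, x, Mul(-1, E)))
Function('P')(h, U) = Rational(-4, 7) (Function('P')(h, U) = Mul(Rational(-1, 7), 4) = Rational(-4, 7))
Mul(Add(-39, Function('o')(-3, -1)), Function('P')(Function('m')(-4, -4), 6)) = Mul(Add(-39, Add(-3, -3, Mul(-1, -1))), Rational(-4, 7)) = Mul(Add(-39, Add(-3, -3, 1)), Rational(-4, 7)) = Mul(Add(-39, -5), Rational(-4, 7)) = Mul(-44, Rational(-4, 7)) = Rational(176, 7)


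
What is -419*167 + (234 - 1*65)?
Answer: -69804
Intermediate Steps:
-419*167 + (234 - 1*65) = -69973 + (234 - 65) = -69973 + 169 = -69804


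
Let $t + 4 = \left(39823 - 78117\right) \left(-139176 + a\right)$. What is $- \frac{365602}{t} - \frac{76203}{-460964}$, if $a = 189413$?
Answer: $\frac{73383003827887}{443395666738724} \approx 0.1655$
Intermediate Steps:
$t = -1923775682$ ($t = -4 + \left(39823 - 78117\right) \left(-139176 + 189413\right) = -4 - 1923775678 = -1923775682$)
$- \frac{365602}{t} - \frac{76203}{-460964} = - \frac{365602}{-1923775682} - \frac{76203}{-460964} = \left(-365602\right) \left(- \frac{1}{1923775682}\right) - - \frac{76203}{460964} = \frac{182801}{961887841} + \frac{76203}{460964} = \frac{73383003827887}{443395666738724}$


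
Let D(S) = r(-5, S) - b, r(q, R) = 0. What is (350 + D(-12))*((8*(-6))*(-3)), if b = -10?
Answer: 51840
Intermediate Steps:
D(S) = 10 (D(S) = 0 - 1*(-10) = 0 + 10 = 10)
(350 + D(-12))*((8*(-6))*(-3)) = (350 + 10)*((8*(-6))*(-3)) = 360*(-48*(-3)) = 360*144 = 51840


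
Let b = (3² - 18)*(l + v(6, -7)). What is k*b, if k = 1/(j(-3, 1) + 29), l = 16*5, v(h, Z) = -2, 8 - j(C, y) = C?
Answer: -351/20 ≈ -17.550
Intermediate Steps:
j(C, y) = 8 - C
l = 80
k = 1/40 (k = 1/((8 - 1*(-3)) + 29) = 1/((8 + 3) + 29) = 1/(11 + 29) = 1/40 ≈ 0.025000)
b = -702 (b = (3² - 18)*(80 - 2) = (9 - 18)*78 = -9*78 = -702)
k*b = (1/40)*(-702) = -351/20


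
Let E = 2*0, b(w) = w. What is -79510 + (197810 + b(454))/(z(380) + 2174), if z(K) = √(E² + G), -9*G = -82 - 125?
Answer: -375353350094/4726253 - 198264*√23/4726253 ≈ -79419.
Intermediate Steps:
E = 0
G = 23 (G = -(-82 - 125)/9 = -⅑*(-207) = 23)
z(K) = √23 (z(K) = √(0² + 23) = √(0 + 23) = √23)
-79510 + (197810 + b(454))/(z(380) + 2174) = -79510 + (197810 + 454)/(√23 + 2174) = -79510 + 198264/(2174 + √23)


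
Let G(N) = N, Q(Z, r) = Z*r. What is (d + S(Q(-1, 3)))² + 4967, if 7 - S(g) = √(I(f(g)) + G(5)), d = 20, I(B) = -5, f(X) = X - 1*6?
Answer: 5696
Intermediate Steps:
f(X) = -6 + X (f(X) = X - 6 = -6 + X)
S(g) = 7 (S(g) = 7 - √(-5 + 5) = 7 - √0 = 7 - 1*0 = 7 + 0 = 7)
(d + S(Q(-1, 3)))² + 4967 = (20 + 7)² + 4967 = 27² + 4967 = 729 + 4967 = 5696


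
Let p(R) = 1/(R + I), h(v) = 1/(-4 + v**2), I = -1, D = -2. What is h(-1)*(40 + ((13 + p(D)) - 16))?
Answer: -110/9 ≈ -12.222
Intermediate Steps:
p(R) = 1/(-1 + R) (p(R) = 1/(R - 1) = 1/(-1 + R))
h(-1)*(40 + ((13 + p(D)) - 16)) = (40 + ((13 + 1/(-1 - 2)) - 16))/(-4 + (-1)**2) = (40 + ((13 + 1/(-3)) - 16))/(-4 + 1) = (40 + ((13 - 1/3) - 16))/(-3) = -(40 + (38/3 - 16))/3 = -(40 - 10/3)/3 = -1/3*110/3 = -110/9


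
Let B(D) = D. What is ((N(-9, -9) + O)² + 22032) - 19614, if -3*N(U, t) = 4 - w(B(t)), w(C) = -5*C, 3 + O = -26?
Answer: 23878/9 ≈ 2653.1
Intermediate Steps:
O = -29 (O = -3 - 26 = -29)
N(U, t) = -4/3 - 5*t/3 (N(U, t) = -(4 - (-5)*t)/3 = -(4 + 5*t)/3 = -4/3 - 5*t/3)
((N(-9, -9) + O)² + 22032) - 19614 = (((-4/3 - 5/3*(-9)) - 29)² + 22032) - 19614 = (((-4/3 + 15) - 29)² + 22032) - 19614 = ((41/3 - 29)² + 22032) - 19614 = ((-46/3)² + 22032) - 19614 = (2116/9 + 22032) - 19614 = 200404/9 - 19614 = 23878/9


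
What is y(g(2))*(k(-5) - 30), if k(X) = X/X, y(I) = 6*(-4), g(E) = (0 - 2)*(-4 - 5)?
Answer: 696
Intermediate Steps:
g(E) = 18 (g(E) = -2*(-9) = 18)
y(I) = -24
k(X) = 1
y(g(2))*(k(-5) - 30) = -24*(1 - 30) = -24*(-29) = 696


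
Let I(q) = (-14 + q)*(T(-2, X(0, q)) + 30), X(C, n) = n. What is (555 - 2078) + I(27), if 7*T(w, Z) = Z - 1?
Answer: -7593/7 ≈ -1084.7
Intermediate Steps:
T(w, Z) = -1/7 + Z/7 (T(w, Z) = (Z - 1)/7 = (-1 + Z)/7 = -1/7 + Z/7)
I(q) = (-14 + q)*(209/7 + q/7) (I(q) = (-14 + q)*((-1/7 + q/7) + 30) = (-14 + q)*(209/7 + q/7))
(555 - 2078) + I(27) = (555 - 2078) + (-418 + (1/7)*27**2 + (195/7)*27) = -1523 + (-418 + (1/7)*729 + 5265/7) = -1523 + (-418 + 729/7 + 5265/7) = -1523 + 3068/7 = -7593/7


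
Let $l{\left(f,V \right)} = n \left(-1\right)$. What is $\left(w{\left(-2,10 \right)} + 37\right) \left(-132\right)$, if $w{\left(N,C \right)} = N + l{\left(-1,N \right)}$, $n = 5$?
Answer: $-3960$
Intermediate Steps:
$l{\left(f,V \right)} = -5$ ($l{\left(f,V \right)} = 5 \left(-1\right) = -5$)
$w{\left(N,C \right)} = -5 + N$ ($w{\left(N,C \right)} = N - 5 = -5 + N$)
$\left(w{\left(-2,10 \right)} + 37\right) \left(-132\right) = \left(\left(-5 - 2\right) + 37\right) \left(-132\right) = \left(-7 + 37\right) \left(-132\right) = 30 \left(-132\right) = -3960$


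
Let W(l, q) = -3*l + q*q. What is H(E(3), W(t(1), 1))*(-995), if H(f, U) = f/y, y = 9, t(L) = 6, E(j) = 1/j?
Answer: -995/27 ≈ -36.852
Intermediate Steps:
W(l, q) = q**2 - 3*l (W(l, q) = -3*l + q**2 = q**2 - 3*l)
H(f, U) = f/9
H(E(3), W(t(1), 1))*(-995) = ((1/9)/3)*(-995) = ((1/9)*(1/3))*(-995) = (1/27)*(-995) = -995/27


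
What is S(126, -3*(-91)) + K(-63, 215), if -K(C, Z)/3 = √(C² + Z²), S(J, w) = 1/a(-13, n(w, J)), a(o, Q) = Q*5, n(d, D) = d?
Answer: 1/1365 - 3*√50194 ≈ -672.12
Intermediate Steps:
a(o, Q) = 5*Q
S(J, w) = 1/(5*w)
K(C, Z) = -3*√(C² + Z²)
S(126, -3*(-91)) + K(-63, 215) = 1/(5*((-3*(-91)))) - 3*√((-63)² + 215²) = (⅕)/273 - 3*√(3969 + 46225) = (⅕)*(1/273) - 3*√50194 = 1/1365 - 3*√50194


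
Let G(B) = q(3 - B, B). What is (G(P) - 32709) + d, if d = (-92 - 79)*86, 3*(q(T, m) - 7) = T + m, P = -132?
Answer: -47407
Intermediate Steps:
q(T, m) = 7 + T/3 + m/3 (q(T, m) = 7 + (T + m)/3 = 7 + (T/3 + m/3) = 7 + T/3 + m/3)
G(B) = 8 (G(B) = 7 + (3 - B)/3 + B/3 = 7 + (1 - B/3) + B/3 = 8)
d = -14706 (d = -171*86 = -14706)
(G(P) - 32709) + d = (8 - 32709) - 14706 = -32701 - 14706 = -47407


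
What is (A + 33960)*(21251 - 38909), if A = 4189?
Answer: -673635042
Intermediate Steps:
(A + 33960)*(21251 - 38909) = (4189 + 33960)*(21251 - 38909) = 38149*(-17658) = -673635042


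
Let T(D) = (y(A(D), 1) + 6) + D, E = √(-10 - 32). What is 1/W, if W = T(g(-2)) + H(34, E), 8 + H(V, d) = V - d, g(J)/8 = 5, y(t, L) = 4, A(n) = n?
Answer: 38/2909 + I*√42/5818 ≈ 0.013063 + 0.0011139*I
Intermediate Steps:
E = I*√42 (E = √(-42) = I*√42 ≈ 6.4807*I)
g(J) = 40 (g(J) = 8*5 = 40)
H(V, d) = -8 + V - d (H(V, d) = -8 + (V - d) = -8 + V - d)
T(D) = 10 + D (T(D) = (4 + 6) + D = 10 + D)
W = 76 - I*√42 (W = (10 + 40) + (-8 + 34 - I*√42) = 50 + (-8 + 34 - I*√42) = 50 + (26 - I*√42) = 76 - I*√42 ≈ 76.0 - 6.4807*I)
1/W = 1/(76 - I*√42)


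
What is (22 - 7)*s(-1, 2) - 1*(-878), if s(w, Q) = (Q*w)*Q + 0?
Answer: 818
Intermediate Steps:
s(w, Q) = w*Q**2 (s(w, Q) = w*Q**2 + 0 = w*Q**2)
(22 - 7)*s(-1, 2) - 1*(-878) = (22 - 7)*(-1*2**2) - 1*(-878) = 15*(-1*4) + 878 = 15*(-4) + 878 = -60 + 878 = 818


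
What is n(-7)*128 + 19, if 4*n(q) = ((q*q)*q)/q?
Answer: 1587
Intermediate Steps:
n(q) = q²/4 (n(q) = (((q*q)*q)/q)/4 = ((q²*q)/q)/4 = (q³/q)/4 = q²/4)
n(-7)*128 + 19 = ((¼)*(-7)²)*128 + 19 = ((¼)*49)*128 + 19 = (49/4)*128 + 19 = 1568 + 19 = 1587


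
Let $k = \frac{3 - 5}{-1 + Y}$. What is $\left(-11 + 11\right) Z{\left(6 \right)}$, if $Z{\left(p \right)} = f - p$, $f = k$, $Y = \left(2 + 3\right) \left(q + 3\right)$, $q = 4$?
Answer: $0$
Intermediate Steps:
$Y = 35$ ($Y = \left(2 + 3\right) \left(4 + 3\right) = 5 \cdot 7 = 35$)
$k = - \frac{1}{17}$ ($k = \frac{3 - 5}{-1 + 35} = - \frac{2}{34} = \left(-2\right) \frac{1}{34} = - \frac{1}{17} \approx -0.058824$)
$f = - \frac{1}{17} \approx -0.058824$
$Z{\left(p \right)} = - \frac{1}{17} - p$
$\left(-11 + 11\right) Z{\left(6 \right)} = \left(-11 + 11\right) \left(- \frac{1}{17} - 6\right) = 0 \left(- \frac{1}{17} - 6\right) = 0 \left(- \frac{103}{17}\right) = 0$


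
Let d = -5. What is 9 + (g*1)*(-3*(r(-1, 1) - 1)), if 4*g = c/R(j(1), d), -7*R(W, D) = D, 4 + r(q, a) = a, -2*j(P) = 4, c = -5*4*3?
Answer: -243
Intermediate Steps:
c = -60 (c = -20*3 = -60)
j(P) = -2 (j(P) = -½*4 = -2)
r(q, a) = -4 + a
R(W, D) = -D/7
g = -21 (g = (-60/((-⅐*(-5))))/4 = (-60/5/7)/4 = (-60*7/5)/4 = (¼)*(-84) = -21)
9 + (g*1)*(-3*(r(-1, 1) - 1)) = 9 + (-21*1)*(-3*((-4 + 1) - 1)) = 9 - (-63)*(-3 - 1) = 9 - (-63)*(-4) = 9 - 21*12 = 9 - 252 = -243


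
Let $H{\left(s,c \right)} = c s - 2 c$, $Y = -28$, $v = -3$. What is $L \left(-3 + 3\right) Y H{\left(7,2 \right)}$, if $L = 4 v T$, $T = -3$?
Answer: $0$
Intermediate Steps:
$H{\left(s,c \right)} = - 2 c + c s$
$L = 36$ ($L = 4 \left(-3\right) \left(-3\right) = \left(-12\right) \left(-3\right) = 36$)
$L \left(-3 + 3\right) Y H{\left(7,2 \right)} = 36 \left(-3 + 3\right) \left(-28\right) 2 \left(-2 + 7\right) = 36 \cdot 0 \left(-28\right) 2 \cdot 5 = 0 \left(-28\right) 10 = 0 \cdot 10 = 0$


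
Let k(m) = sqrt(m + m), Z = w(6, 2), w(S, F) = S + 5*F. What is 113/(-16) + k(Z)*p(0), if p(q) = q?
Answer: -113/16 ≈ -7.0625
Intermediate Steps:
Z = 16 (Z = 6 + 5*2 = 6 + 10 = 16)
k(m) = sqrt(2)*sqrt(m) (k(m) = sqrt(2*m) = sqrt(2)*sqrt(m))
113/(-16) + k(Z)*p(0) = 113/(-16) + (sqrt(2)*sqrt(16))*0 = 113*(-1/16) + (sqrt(2)*4)*0 = -113/16 + (4*sqrt(2))*0 = -113/16 + 0 = -113/16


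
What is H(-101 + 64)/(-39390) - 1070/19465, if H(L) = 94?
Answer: -4397701/76672635 ≈ -0.057357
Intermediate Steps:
H(-101 + 64)/(-39390) - 1070/19465 = 94/(-39390) - 1070/19465 = 94*(-1/39390) - 1070*1/19465 = -47/19695 - 214/3893 = -4397701/76672635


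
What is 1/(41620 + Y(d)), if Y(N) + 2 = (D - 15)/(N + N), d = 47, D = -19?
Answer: 47/1956029 ≈ 2.4028e-5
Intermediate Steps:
Y(N) = -2 - 17/N (Y(N) = -2 + (-19 - 15)/(N + N) = -2 - 34*1/(2*N) = -2 - 17/N)
1/(41620 + Y(d)) = 1/(41620 + (-2 - 17/47)) = 1/(41620 - 111/47) = 1/(1956029/47) = 47/1956029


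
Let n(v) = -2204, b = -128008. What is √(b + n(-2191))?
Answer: 6*I*√3617 ≈ 360.85*I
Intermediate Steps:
√(b + n(-2191)) = √(-128008 - 2204) = √(-130212) = 6*I*√3617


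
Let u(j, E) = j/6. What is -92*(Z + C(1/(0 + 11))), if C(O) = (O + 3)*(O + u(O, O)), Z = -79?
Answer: 2627336/363 ≈ 7237.8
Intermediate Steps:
u(j, E) = j/6
C(O) = 7*O*(3 + O)/6 (C(O) = (O + 3)*(O + O/6) = (3 + O)*(7*O/6) = 7*O*(3 + O)/6)
-92*(Z + C(1/(0 + 11))) = -92*(-79 + 7*(3 + 1/(0 + 11))/(6*(0 + 11))) = -92*(-79 + (7/6)*(3 + 1/11)/11) = -92*(-79 + (7/6)*(1/11)*(3 + 1/11)) = -92*(-79 + (7/6)*(1/11)*(34/11)) = -92*(-79 + 119/363) = -92*(-28558/363) = 2627336/363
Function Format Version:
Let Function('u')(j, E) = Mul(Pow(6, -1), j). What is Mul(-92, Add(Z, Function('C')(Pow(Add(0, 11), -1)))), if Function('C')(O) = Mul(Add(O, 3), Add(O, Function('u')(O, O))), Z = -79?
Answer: Rational(2627336, 363) ≈ 7237.8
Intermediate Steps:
Function('u')(j, E) = Mul(Rational(1, 6), j)
Function('C')(O) = Mul(Rational(7, 6), O, Add(3, O)) (Function('C')(O) = Mul(Add(O, 3), Add(O, Mul(Rational(1, 6), O))) = Mul(Add(3, O), Mul(Rational(7, 6), O)) = Mul(Rational(7, 6), O, Add(3, O)))
Mul(-92, Add(Z, Function('C')(Pow(Add(0, 11), -1)))) = Mul(-92, Add(-79, Mul(Rational(7, 6), Pow(Add(0, 11), -1), Add(3, Pow(Add(0, 11), -1))))) = Mul(-92, Add(-79, Mul(Rational(7, 6), Pow(11, -1), Add(3, Pow(11, -1))))) = Mul(-92, Add(-79, Mul(Rational(7, 6), Rational(1, 11), Add(3, Rational(1, 11))))) = Mul(-92, Add(-79, Mul(Rational(7, 6), Rational(1, 11), Rational(34, 11)))) = Mul(-92, Add(-79, Rational(119, 363))) = Mul(-92, Rational(-28558, 363)) = Rational(2627336, 363)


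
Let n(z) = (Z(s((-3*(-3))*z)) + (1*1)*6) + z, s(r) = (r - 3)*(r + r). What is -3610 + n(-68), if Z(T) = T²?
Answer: 566647613928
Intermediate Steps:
s(r) = 2*r*(-3 + r) (s(r) = (-3 + r)*(2*r) = 2*r*(-3 + r))
n(z) = 6 + z + 324*z²*(-3 + 9*z)² (n(z) = ((2*((-3*(-3))*z)*(-3 + (-3*(-3))*z))² + (1*1)*6) + z = ((2*(9*z)*(-3 + 9*z))² + 1*6) + z = ((18*z*(-3 + 9*z))² + 6) + z = (324*z²*(-3 + 9*z)² + 6) + z = (6 + 324*z²*(-3 + 9*z)²) + z = 6 + z + 324*z²*(-3 + 9*z)²)
-3610 + n(-68) = -3610 + (6 - 68 + 2916*(-68)²*(-1 + 3*(-68))²) = -3610 + (6 - 68 + 2916*4624*(-1 - 204)²) = -3610 + (6 - 68 + 2916*4624*(-205)²) = -3610 + (6 - 68 + 2916*4624*42025) = -3610 + (6 - 68 + 566647617600) = -3610 + 566647617538 = 566647613928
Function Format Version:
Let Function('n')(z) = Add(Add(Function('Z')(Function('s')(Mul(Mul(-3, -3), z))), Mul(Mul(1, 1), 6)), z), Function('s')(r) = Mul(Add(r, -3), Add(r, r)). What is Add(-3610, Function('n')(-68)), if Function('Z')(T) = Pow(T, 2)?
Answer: 566647613928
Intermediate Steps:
Function('s')(r) = Mul(2, r, Add(-3, r)) (Function('s')(r) = Mul(Add(-3, r), Mul(2, r)) = Mul(2, r, Add(-3, r)))
Function('n')(z) = Add(6, z, Mul(324, Pow(z, 2), Pow(Add(-3, Mul(9, z)), 2))) (Function('n')(z) = Add(Add(Pow(Mul(2, Mul(Mul(-3, -3), z), Add(-3, Mul(Mul(-3, -3), z))), 2), Mul(Mul(1, 1), 6)), z) = Add(Add(Pow(Mul(2, Mul(9, z), Add(-3, Mul(9, z))), 2), Mul(1, 6)), z) = Add(Add(Pow(Mul(18, z, Add(-3, Mul(9, z))), 2), 6), z) = Add(Add(Mul(324, Pow(z, 2), Pow(Add(-3, Mul(9, z)), 2)), 6), z) = Add(Add(6, Mul(324, Pow(z, 2), Pow(Add(-3, Mul(9, z)), 2))), z) = Add(6, z, Mul(324, Pow(z, 2), Pow(Add(-3, Mul(9, z)), 2))))
Add(-3610, Function('n')(-68)) = Add(-3610, Add(6, -68, Mul(2916, Pow(-68, 2), Pow(Add(-1, Mul(3, -68)), 2)))) = Add(-3610, Add(6, -68, Mul(2916, 4624, Pow(Add(-1, -204), 2)))) = Add(-3610, Add(6, -68, Mul(2916, 4624, Pow(-205, 2)))) = Add(-3610, Add(6, -68, Mul(2916, 4624, 42025))) = Add(-3610, Add(6, -68, 566647617600)) = Add(-3610, 566647617538) = 566647613928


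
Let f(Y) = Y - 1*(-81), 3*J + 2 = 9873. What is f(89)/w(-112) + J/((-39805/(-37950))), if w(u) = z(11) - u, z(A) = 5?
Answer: 2923268080/931437 ≈ 3138.4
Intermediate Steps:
J = 9871/3 (J = -⅔ + (⅓)*9873 = -⅔ + 3291 = 9871/3 ≈ 3290.3)
f(Y) = 81 + Y (f(Y) = Y + 81 = 81 + Y)
w(u) = 5 - u
f(89)/w(-112) + J/((-39805/(-37950))) = (81 + 89)/(5 - 1*(-112)) + 9871/(3*((-39805/(-37950)))) = 170/(5 + 112) + 9871/(3*((-39805*(-1/37950)))) = 170/117 + 9871/(3*(7961/7590)) = 170*(1/117) + (9871/3)*(7590/7961) = 170/117 + 24973630/7961 = 2923268080/931437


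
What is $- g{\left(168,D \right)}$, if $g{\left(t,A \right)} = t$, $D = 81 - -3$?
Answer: $-168$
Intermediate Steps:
$D = 84$ ($D = 81 + 3 = 84$)
$- g{\left(168,D \right)} = \left(-1\right) 168 = -168$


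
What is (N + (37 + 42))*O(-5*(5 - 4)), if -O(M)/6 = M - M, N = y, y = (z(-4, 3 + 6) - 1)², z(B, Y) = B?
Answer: 0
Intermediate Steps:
y = 25 (y = (-4 - 1)² = (-5)² = 25)
N = 25
O(M) = 0 (O(M) = -6*(M - M) = -6*0 = 0)
(N + (37 + 42))*O(-5*(5 - 4)) = (25 + (37 + 42))*0 = (25 + 79)*0 = 104*0 = 0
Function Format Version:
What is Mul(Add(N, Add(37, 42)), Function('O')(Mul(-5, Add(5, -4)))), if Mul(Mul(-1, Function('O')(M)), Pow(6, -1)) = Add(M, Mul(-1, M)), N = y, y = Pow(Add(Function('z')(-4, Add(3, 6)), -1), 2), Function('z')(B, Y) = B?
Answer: 0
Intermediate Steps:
y = 25 (y = Pow(Add(-4, -1), 2) = Pow(-5, 2) = 25)
N = 25
Function('O')(M) = 0 (Function('O')(M) = Mul(-6, Add(M, Mul(-1, M))) = Mul(-6, 0) = 0)
Mul(Add(N, Add(37, 42)), Function('O')(Mul(-5, Add(5, -4)))) = Mul(Add(25, Add(37, 42)), 0) = Mul(Add(25, 79), 0) = Mul(104, 0) = 0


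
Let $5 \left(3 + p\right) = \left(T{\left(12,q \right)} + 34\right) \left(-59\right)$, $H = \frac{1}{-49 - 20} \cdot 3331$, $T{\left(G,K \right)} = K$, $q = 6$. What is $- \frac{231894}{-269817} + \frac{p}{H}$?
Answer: $\frac{3205230363}{299586809} \approx 10.699$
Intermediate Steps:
$H = - \frac{3331}{69}$ ($H = \frac{1}{-69} \cdot 3331 = \left(- \frac{1}{69}\right) 3331 = - \frac{3331}{69} \approx -48.275$)
$p = -475$ ($p = -3 + \frac{\left(6 + 34\right) \left(-59\right)}{5} = -3 + \frac{40 \left(-59\right)}{5} = -3 + \frac{1}{5} \left(-2360\right) = -3 - 472 = -475$)
$- \frac{231894}{-269817} + \frac{p}{H} = - \frac{231894}{-269817} - \frac{475}{- \frac{3331}{69}} = \left(-231894\right) \left(- \frac{1}{269817}\right) - - \frac{32775}{3331} = \frac{77298}{89939} + \frac{32775}{3331} = \frac{3205230363}{299586809}$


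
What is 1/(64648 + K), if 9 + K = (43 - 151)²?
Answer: 1/76303 ≈ 1.3106e-5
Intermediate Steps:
K = 11655 (K = -9 + (43 - 151)² = -9 + (-108)² = -9 + 11664 = 11655)
1/(64648 + K) = 1/(64648 + 11655) = 1/76303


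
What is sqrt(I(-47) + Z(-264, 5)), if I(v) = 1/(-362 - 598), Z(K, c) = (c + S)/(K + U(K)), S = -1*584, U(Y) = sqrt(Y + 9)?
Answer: sqrt(15)*sqrt((555576 + I*sqrt(255))/(264 - I*sqrt(255)))/120 ≈ 1.4786 + 0.044698*I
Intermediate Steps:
U(Y) = sqrt(9 + Y)
S = -584
Z(K, c) = (-584 + c)/(K + sqrt(9 + K)) (Z(K, c) = (c - 584)/(K + sqrt(9 + K)) = (-584 + c)/(K + sqrt(9 + K)))
I(v) = -1/960 (I(v) = 1/(-960) = -1/960)
sqrt(I(-47) + Z(-264, 5)) = sqrt(-1/960 + (-584 + 5)/(-264 + sqrt(9 - 264))) = sqrt(-1/960 - 579/(-264 + sqrt(-255))) = sqrt(-1/960 - 579/(-264 + I*sqrt(255)))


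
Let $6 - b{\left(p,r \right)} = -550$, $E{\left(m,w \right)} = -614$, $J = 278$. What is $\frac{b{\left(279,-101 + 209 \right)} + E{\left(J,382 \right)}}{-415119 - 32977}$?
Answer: $\frac{29}{224048} \approx 0.00012944$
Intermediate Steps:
$b{\left(p,r \right)} = 556$ ($b{\left(p,r \right)} = 6 - -550 = 6 + 550 = 556$)
$\frac{b{\left(279,-101 + 209 \right)} + E{\left(J,382 \right)}}{-415119 - 32977} = \frac{556 - 614}{-415119 - 32977} = - \frac{58}{-448096} = \left(-58\right) \left(- \frac{1}{448096}\right) = \frac{29}{224048}$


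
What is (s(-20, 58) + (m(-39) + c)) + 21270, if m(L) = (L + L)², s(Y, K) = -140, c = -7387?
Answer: 19827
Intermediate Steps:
m(L) = 4*L² (m(L) = (2*L)² = 4*L²)
(s(-20, 58) + (m(-39) + c)) + 21270 = (-140 + (4*(-39)² - 7387)) + 21270 = (-140 + (4*1521 - 7387)) + 21270 = (-140 + (6084 - 7387)) + 21270 = (-140 - 1303) + 21270 = -1443 + 21270 = 19827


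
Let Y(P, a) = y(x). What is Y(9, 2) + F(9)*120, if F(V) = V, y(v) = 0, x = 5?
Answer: 1080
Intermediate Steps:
Y(P, a) = 0
Y(9, 2) + F(9)*120 = 0 + 9*120 = 0 + 1080 = 1080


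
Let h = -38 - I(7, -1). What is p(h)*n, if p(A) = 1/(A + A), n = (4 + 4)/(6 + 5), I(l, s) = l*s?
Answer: -4/341 ≈ -0.011730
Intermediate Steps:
h = -31 (h = -38 - 7*(-1) = -38 - 1*(-7) = -38 + 7 = -31)
n = 8/11 ≈ 0.72727
p(A) = 1/(2*A)
p(h)*n = ((½)/(-31))*(8/11) = ((½)*(-1/31))*(8/11) = -1/62*8/11 = -4/341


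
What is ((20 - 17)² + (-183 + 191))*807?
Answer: 13719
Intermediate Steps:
((20 - 17)² + (-183 + 191))*807 = (3² + 8)*807 = (9 + 8)*807 = 17*807 = 13719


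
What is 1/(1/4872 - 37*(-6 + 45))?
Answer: -4872/7030295 ≈ -0.00069300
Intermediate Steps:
1/(1/4872 - 37*(-6 + 45)) = 1/(1/4872 - 37*39) = 1/(1/4872 - 1443) = 1/(-7030295/4872) = -4872/7030295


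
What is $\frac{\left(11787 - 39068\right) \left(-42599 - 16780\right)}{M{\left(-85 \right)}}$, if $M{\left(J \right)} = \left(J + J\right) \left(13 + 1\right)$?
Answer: $- \frac{1619918499}{2380} \approx -6.8064 \cdot 10^{5}$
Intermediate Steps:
$M{\left(J \right)} = 28 J$ ($M{\left(J \right)} = 2 J 14 = 28 J$)
$\frac{\left(11787 - 39068\right) \left(-42599 - 16780\right)}{M{\left(-85 \right)}} = \frac{\left(11787 - 39068\right) \left(-42599 - 16780\right)}{28 \left(-85\right)} = \frac{\left(-27281\right) \left(-59379\right)}{-2380} = 1619918499 \left(- \frac{1}{2380}\right) = - \frac{1619918499}{2380}$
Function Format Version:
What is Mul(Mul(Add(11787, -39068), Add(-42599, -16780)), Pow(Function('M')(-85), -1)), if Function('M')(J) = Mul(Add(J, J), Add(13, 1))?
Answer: Rational(-1619918499, 2380) ≈ -6.8064e+5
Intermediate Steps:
Function('M')(J) = Mul(28, J) (Function('M')(J) = Mul(Mul(2, J), 14) = Mul(28, J))
Mul(Mul(Add(11787, -39068), Add(-42599, -16780)), Pow(Function('M')(-85), -1)) = Mul(Mul(Add(11787, -39068), Add(-42599, -16780)), Pow(Mul(28, -85), -1)) = Mul(Mul(-27281, -59379), Pow(-2380, -1)) = Mul(1619918499, Rational(-1, 2380)) = Rational(-1619918499, 2380)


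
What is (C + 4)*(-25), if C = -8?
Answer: 100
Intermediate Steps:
(C + 4)*(-25) = (-8 + 4)*(-25) = -4*(-25) = 100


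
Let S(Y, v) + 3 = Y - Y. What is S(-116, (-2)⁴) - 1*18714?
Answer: -18717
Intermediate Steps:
S(Y, v) = -3 (S(Y, v) = -3 + (Y - Y) = -3 + 0 = -3)
S(-116, (-2)⁴) - 1*18714 = -3 - 1*18714 = -3 - 18714 = -18717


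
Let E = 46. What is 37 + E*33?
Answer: 1555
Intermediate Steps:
37 + E*33 = 37 + 46*33 = 37 + 1518 = 1555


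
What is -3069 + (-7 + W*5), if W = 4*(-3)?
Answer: -3136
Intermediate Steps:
W = -12
-3069 + (-7 + W*5) = -3069 + (-7 - 12*5) = -3069 + (-7 - 60) = -3069 - 67 = -3136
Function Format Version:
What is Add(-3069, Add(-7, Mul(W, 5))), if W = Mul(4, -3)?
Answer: -3136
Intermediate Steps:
W = -12
Add(-3069, Add(-7, Mul(W, 5))) = Add(-3069, Add(-7, Mul(-12, 5))) = Add(-3069, Add(-7, -60)) = Add(-3069, -67) = -3136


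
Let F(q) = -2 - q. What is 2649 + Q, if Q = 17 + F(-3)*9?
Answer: 2675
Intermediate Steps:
Q = 26 (Q = 17 + (-2 - 1*(-3))*9 = 17 + (-2 + 3)*9 = 17 + 1*9 = 17 + 9 = 26)
2649 + Q = 2649 + 26 = 2675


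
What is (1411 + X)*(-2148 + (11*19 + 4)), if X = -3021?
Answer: 3115350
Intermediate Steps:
(1411 + X)*(-2148 + (11*19 + 4)) = (1411 - 3021)*(-2148 + (11*19 + 4)) = -1610*(-2148 + (209 + 4)) = -1610*(-2148 + 213) = -1610*(-1935) = 3115350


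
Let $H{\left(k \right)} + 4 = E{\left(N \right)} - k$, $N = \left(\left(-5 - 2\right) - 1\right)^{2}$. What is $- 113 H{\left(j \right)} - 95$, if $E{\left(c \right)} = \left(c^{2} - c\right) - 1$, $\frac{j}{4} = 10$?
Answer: $-450626$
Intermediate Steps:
$j = 40$ ($j = 4 \cdot 10 = 40$)
$N = 64$ ($N = \left(\left(-5 - 2\right) - 1\right)^{2} = \left(-7 - 1\right)^{2} = \left(-8\right)^{2} = 64$)
$E{\left(c \right)} = -1 + c^{2} - c$
$H{\left(k \right)} = 4027 - k$ ($H{\left(k \right)} = -4 - \left(-4031 + k\right) = 4027 - k$)
$- 113 H{\left(j \right)} - 95 = - 113 \left(4027 - 40\right) - 95 = \left(-113\right) 3987 - 95 = -450531 - 95 = -450626$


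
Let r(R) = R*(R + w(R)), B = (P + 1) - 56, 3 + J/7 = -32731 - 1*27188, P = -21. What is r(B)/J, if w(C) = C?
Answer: -5776/209727 ≈ -0.027541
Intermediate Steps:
J = -419454 (J = -21 + 7*(-32731 - 1*27188) = -21 + 7*(-32731 - 27188) = -21 + 7*(-59919) = -21 - 419433 = -419454)
B = -76 (B = (-21 + 1) - 56 = -20 - 56 = -76)
r(R) = 2*R² (r(R) = R*(R + R) = R*(2*R) = 2*R²)
r(B)/J = (2*(-76)²)/(-419454) = (2*5776)*(-1/419454) = 11552*(-1/419454) = -5776/209727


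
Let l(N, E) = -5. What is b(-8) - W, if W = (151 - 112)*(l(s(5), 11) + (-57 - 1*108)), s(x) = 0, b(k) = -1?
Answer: 6629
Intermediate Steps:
W = -6630 (W = (151 - 112)*(-5 + (-57 - 1*108)) = 39*(-5 + (-57 - 108)) = 39*(-5 - 165) = 39*(-170) = -6630)
b(-8) - W = -1 - 1*(-6630) = -1 + 6630 = 6629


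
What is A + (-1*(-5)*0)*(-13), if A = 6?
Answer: 6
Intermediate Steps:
A + (-1*(-5)*0)*(-13) = 6 + (-1*(-5)*0)*(-13) = 6 + (5*0)*(-13) = 6 + 0*(-13) = 6 + 0 = 6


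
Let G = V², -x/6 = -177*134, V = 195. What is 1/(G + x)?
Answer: 1/180333 ≈ 5.5453e-6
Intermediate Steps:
x = 142308 (x = -(-1062)*134 = -6*(-23718) = 142308)
G = 38025 (G = 195² = 38025)
1/(G + x) = 1/(38025 + 142308) = 1/180333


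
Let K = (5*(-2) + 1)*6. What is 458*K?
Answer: -24732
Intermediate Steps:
K = -54 (K = (-10 + 1)*6 = -9*6 = -54)
458*K = 458*(-54) = -24732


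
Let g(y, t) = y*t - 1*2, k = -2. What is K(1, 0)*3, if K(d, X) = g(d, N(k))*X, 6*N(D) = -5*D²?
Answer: 0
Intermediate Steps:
N(D) = -5*D²/6 (N(D) = (-5*D²)/6 = -5*D²/6)
g(y, t) = -2 + t*y (g(y, t) = t*y - 2 = -2 + t*y)
K(d, X) = X*(-2 - 10*d/3) (K(d, X) = (-2 + (-⅚*(-2)²)*d)*X = (-2 + (-⅚*4)*d)*X = (-2 - 10*d/3)*X = X*(-2 - 10*d/3))
K(1, 0)*3 = ((⅔)*0*(-3 - 5*1))*3 = ((⅔)*0*(-3 - 5))*3 = ((⅔)*0*(-8))*3 = 0*3 = 0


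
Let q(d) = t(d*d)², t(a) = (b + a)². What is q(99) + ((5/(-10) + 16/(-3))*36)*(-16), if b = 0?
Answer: 9227446944282561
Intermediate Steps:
t(a) = a² (t(a) = (0 + a)² = a²)
q(d) = d⁸ (q(d) = ((d*d)²)² = ((d²)²)² = (d⁴)² = d⁸)
q(99) + ((5/(-10) + 16/(-3))*36)*(-16) = 99⁸ + ((5/(-10) + 16/(-3))*36)*(-16) = 9227446944279201 + ((5*(-⅒) + 16*(-⅓))*36)*(-16) = 9227446944279201 + ((-½ - 16/3)*36)*(-16) = 9227446944279201 - 35/6*36*(-16) = 9227446944279201 - 210*(-16) = 9227446944279201 + 3360 = 9227446944282561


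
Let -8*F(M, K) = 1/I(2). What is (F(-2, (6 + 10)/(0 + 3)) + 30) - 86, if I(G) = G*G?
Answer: -1793/32 ≈ -56.031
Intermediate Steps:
I(G) = G**2
F(M, K) = -1/32 (F(M, K) = -1/(8*(2**2)) = -1/8/4 = -1/8*1/4 = -1/32)
(F(-2, (6 + 10)/(0 + 3)) + 30) - 86 = (-1/32 + 30) - 86 = 959/32 - 86 = -1793/32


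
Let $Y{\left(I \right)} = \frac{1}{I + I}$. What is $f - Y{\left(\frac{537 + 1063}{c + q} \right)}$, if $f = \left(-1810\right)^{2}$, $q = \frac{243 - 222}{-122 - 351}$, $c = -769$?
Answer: $\frac{2479352661879}{756800} \approx 3.2761 \cdot 10^{6}$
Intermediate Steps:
$q = - \frac{21}{473}$ ($q = \frac{21}{-473} = 21 \left(- \frac{1}{473}\right) = - \frac{21}{473} \approx -0.044397$)
$Y{\left(I \right)} = \frac{1}{2 I}$
$f = 3276100$
$f - Y{\left(\frac{537 + 1063}{c + q} \right)} = 3276100 - \frac{1}{2 \frac{537 + 1063}{-769 - \frac{21}{473}}} = 3276100 - \frac{1}{2 \frac{1600}{- \frac{363758}{473}}} = 3276100 - \frac{1}{2 \cdot 1600 \left(- \frac{473}{363758}\right)} = 3276100 - \frac{1}{2 \left(- \frac{378400}{181879}\right)} = 3276100 - \frac{1}{2} \left(- \frac{181879}{378400}\right) = 3276100 - - \frac{181879}{756800} = 3276100 + \frac{181879}{756800} = \frac{2479352661879}{756800}$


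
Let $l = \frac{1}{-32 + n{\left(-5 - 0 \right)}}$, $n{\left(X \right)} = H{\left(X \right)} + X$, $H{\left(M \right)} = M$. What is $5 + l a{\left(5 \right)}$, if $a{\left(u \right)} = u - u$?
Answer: $5$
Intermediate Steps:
$n{\left(X \right)} = 2 X$ ($n{\left(X \right)} = X + X = 2 X$)
$a{\left(u \right)} = 0$
$l = - \frac{1}{42}$ ($l = \frac{1}{-32 + 2 \left(-5 - 0\right)} = \frac{1}{-32 + 2 \left(-5 + 0\right)} = \frac{1}{-32 + 2 \left(-5\right)} = \frac{1}{-32 - 10} = \frac{1}{-42} = - \frac{1}{42} \approx -0.02381$)
$5 + l a{\left(5 \right)} = 5 - 0 = 5 + 0 = 5$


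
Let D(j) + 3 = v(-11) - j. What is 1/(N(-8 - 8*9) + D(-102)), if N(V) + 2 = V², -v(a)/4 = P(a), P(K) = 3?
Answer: 1/6485 ≈ 0.00015420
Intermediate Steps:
v(a) = -12 (v(a) = -4*3 = -12)
D(j) = -15 - j (D(j) = -3 + (-12 - j) = -15 - j)
N(V) = -2 + V²
1/(N(-8 - 8*9) + D(-102)) = 1/((-2 + (-8 - 8*9)²) + (-15 - 1*(-102))) = 1/((-2 + (-8 - 72)²) + (-15 + 102)) = 1/((-2 + (-80)²) + 87) = 1/((-2 + 6400) + 87) = 1/(6398 + 87) = 1/6485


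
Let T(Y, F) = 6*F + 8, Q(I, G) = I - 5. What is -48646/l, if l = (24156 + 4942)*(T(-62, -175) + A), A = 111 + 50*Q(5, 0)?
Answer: 24323/13545119 ≈ 0.0017957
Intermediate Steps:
Q(I, G) = -5 + I
A = 111 (A = 111 + 50*(-5 + 5) = 111 + 50*0 = 111 + 0 = 111)
T(Y, F) = 8 + 6*F
l = -27090238 (l = (24156 + 4942)*((8 + 6*(-175)) + 111) = 29098*((8 - 1050) + 111) = 29098*(-1042 + 111) = 29098*(-931) = -27090238)
-48646/l = -48646/(-27090238) = -48646*(-1/27090238) = 24323/13545119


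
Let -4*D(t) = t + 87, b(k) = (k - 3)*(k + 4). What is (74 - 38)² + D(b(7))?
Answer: 5053/4 ≈ 1263.3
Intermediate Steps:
b(k) = (-3 + k)*(4 + k)
D(t) = -87/4 - t/4 (D(t) = -(t + 87)/4 = -(87 + t)/4 = -87/4 - t/4)
(74 - 38)² + D(b(7)) = (74 - 38)² + (-87/4 - (-12 + 7 + 7²)/4) = 36² + (-87/4 - (-12 + 7 + 49)/4) = 1296 + (-87/4 - ¼*44) = 1296 + (-87/4 - 11) = 1296 - 131/4 = 5053/4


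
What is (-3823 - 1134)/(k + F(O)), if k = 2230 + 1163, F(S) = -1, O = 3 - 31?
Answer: -4957/3392 ≈ -1.4614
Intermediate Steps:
O = -28
k = 3393
(-3823 - 1134)/(k + F(O)) = (-3823 - 1134)/(3393 - 1) = -4957/3392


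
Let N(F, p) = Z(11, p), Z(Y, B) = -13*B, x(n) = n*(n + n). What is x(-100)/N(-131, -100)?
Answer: 200/13 ≈ 15.385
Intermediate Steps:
x(n) = 2*n² (x(n) = n*(2*n) = 2*n²)
N(F, p) = -13*p
x(-100)/N(-131, -100) = (2*(-100)²)/((-13*(-100))) = (2*10000)/1300 = 20000*(1/1300) = 200/13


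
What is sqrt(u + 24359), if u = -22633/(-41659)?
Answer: 7*sqrt(862761472674)/41659 ≈ 156.08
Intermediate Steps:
u = 22633/41659 (u = -22633*(-1/41659) = 22633/41659 ≈ 0.54329)
sqrt(u + 24359) = sqrt(22633/41659 + 24359) = sqrt(1014794214/41659) = 7*sqrt(862761472674)/41659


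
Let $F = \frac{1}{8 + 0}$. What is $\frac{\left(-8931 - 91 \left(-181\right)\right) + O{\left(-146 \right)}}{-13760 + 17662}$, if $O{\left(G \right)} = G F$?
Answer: $\frac{30087}{15608} \approx 1.9277$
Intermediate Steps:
$F = \frac{1}{8} \approx 0.125$
$O{\left(G \right)} = \frac{G}{8}$ ($O{\left(G \right)} = G \frac{1}{8} = \frac{G}{8}$)
$\frac{\left(-8931 - 91 \left(-181\right)\right) + O{\left(-146 \right)}}{-13760 + 17662} = \frac{\left(-8931 - 91 \left(-181\right)\right) + \frac{1}{8} \left(-146\right)}{-13760 + 17662} = \frac{\left(-8931 - -16471\right) - \frac{73}{4}}{3902} = \left(\left(-8931 + 16471\right) - \frac{73}{4}\right) \frac{1}{3902} = \left(7540 - \frac{73}{4}\right) \frac{1}{3902} = \frac{30087}{4} \cdot \frac{1}{3902} = \frac{30087}{15608}$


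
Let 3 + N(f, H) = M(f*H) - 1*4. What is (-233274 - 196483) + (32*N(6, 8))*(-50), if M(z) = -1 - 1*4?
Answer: -410557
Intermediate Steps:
M(z) = -5 (M(z) = -1 - 4 = -5)
N(f, H) = -12 (N(f, H) = -3 + (-5 - 1*4) = -3 + (-5 - 4) = -3 - 9 = -12)
(-233274 - 196483) + (32*N(6, 8))*(-50) = (-233274 - 196483) + (32*(-12))*(-50) = -429757 - 384*(-50) = -429757 + 19200 = -410557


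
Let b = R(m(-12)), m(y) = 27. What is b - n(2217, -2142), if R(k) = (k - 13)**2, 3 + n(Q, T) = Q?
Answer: -2018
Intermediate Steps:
n(Q, T) = -3 + Q
R(k) = (-13 + k)**2
b = 196 (b = (-13 + 27)**2 = 14**2 = 196)
b - n(2217, -2142) = 196 - (-3 + 2217) = 196 - 1*2214 = 196 - 2214 = -2018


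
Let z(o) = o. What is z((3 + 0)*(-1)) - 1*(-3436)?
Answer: 3433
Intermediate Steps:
z((3 + 0)*(-1)) - 1*(-3436) = (3 + 0)*(-1) - 1*(-3436) = 3*(-1) + 3436 = -3 + 3436 = 3433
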